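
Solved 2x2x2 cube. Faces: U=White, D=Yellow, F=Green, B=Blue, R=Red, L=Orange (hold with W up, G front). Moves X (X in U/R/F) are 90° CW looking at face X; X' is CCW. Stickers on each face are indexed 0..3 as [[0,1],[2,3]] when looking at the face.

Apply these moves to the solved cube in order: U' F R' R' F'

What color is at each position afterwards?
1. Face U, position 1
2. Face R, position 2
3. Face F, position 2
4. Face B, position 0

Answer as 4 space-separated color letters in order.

After move 1 (U'): U=WWWW F=OOGG R=GGRR B=RRBB L=BBOO
After move 2 (F): F=GOGO U=WWOB R=WGWR D=RGYY L=BYOY
After move 3 (R'): R=GRWW U=WBOR F=GWGB D=ROYO B=YRGB
After move 4 (R'): R=RWGW U=WGOY F=GBGR D=RWYB B=OROB
After move 5 (F'): F=BRGG U=WGRG R=WWRW D=YYYB L=BYOO
Query 1: U[1] = G
Query 2: R[2] = R
Query 3: F[2] = G
Query 4: B[0] = O

Answer: G R G O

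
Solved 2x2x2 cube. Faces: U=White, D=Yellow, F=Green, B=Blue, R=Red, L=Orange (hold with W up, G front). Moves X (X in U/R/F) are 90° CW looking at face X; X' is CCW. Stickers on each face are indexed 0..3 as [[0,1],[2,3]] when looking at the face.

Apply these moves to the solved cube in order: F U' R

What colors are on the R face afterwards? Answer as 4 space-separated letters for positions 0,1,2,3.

Answer: W G R G

Derivation:
After move 1 (F): F=GGGG U=WWOO R=WRWR D=RRYY L=OYOY
After move 2 (U'): U=WOWO F=OYGG R=GGWR B=WRBB L=BBOY
After move 3 (R): R=WGRG U=WYWG F=ORGY D=RBYW B=OROB
Query: R face = WGRG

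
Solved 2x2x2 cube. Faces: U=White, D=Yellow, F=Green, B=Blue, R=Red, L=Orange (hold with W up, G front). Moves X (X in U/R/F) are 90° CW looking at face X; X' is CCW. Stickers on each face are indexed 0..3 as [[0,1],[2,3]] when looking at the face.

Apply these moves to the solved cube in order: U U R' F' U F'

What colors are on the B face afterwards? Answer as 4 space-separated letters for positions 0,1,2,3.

After move 1 (U): U=WWWW F=RRGG R=BBRR B=OOBB L=GGOO
After move 2 (U): U=WWWW F=BBGG R=OORR B=GGBB L=RROO
After move 3 (R'): R=OROR U=WBWG F=BWGW D=YBYG B=YGYB
After move 4 (F'): F=WWBG U=WBOO R=BRYR D=ROYG L=RGOW
After move 5 (U): U=OWOB F=BRBG R=YGYR B=RGYB L=WWOW
After move 6 (F'): F=RGBB U=OWYY R=OGRR D=WWYG L=WBOO
Query: B face = RGYB

Answer: R G Y B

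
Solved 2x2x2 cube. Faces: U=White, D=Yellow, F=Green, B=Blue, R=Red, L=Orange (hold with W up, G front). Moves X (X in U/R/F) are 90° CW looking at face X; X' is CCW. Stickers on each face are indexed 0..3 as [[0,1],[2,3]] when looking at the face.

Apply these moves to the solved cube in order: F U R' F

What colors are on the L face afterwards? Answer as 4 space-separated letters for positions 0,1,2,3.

Answer: G R O R

Derivation:
After move 1 (F): F=GGGG U=WWOO R=WRWR D=RRYY L=OYOY
After move 2 (U): U=OWOW F=WRGG R=BBWR B=OYBB L=GGOY
After move 3 (R'): R=BRBW U=OBOO F=WWGW D=RRYG B=YYRB
After move 4 (F): F=GWWW U=OBYG R=OROW D=BBYG L=GROR
Query: L face = GROR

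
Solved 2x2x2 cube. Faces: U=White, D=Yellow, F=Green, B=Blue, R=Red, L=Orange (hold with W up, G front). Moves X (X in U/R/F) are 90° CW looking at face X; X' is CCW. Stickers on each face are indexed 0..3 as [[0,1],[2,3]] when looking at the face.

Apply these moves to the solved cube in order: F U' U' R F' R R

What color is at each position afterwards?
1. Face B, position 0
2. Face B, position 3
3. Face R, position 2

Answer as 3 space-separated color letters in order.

After move 1 (F): F=GGGG U=WWOO R=WRWR D=RRYY L=OYOY
After move 2 (U'): U=WOWO F=OYGG R=GGWR B=WRBB L=BBOY
After move 3 (U'): U=OOWW F=BBGG R=OYWR B=GGBB L=WROY
After move 4 (R): R=WORY U=OBWG F=BRGY D=RBYG B=WGOB
After move 5 (F'): F=RYBG U=OBWR R=BORY D=RYYG L=WGOW
After move 6 (R): R=RBYO U=OYWG F=RYBG D=ROYW B=RGBB
After move 7 (R): R=YROB U=OYWG F=ROBW D=RBYR B=GGYB
Query 1: B[0] = G
Query 2: B[3] = B
Query 3: R[2] = O

Answer: G B O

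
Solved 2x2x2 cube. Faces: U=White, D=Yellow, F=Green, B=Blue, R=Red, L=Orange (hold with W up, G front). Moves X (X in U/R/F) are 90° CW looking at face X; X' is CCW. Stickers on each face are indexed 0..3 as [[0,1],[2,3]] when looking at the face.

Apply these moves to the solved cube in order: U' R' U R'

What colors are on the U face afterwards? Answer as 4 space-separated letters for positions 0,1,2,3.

After move 1 (U'): U=WWWW F=OOGG R=GGRR B=RRBB L=BBOO
After move 2 (R'): R=GRGR U=WBWR F=OWGW D=YOYG B=YRYB
After move 3 (U): U=WWRB F=GRGW R=YRGR B=BBYB L=OWOO
After move 4 (R'): R=RRYG U=WYRB F=GWGB D=YRYW B=GBOB
Query: U face = WYRB

Answer: W Y R B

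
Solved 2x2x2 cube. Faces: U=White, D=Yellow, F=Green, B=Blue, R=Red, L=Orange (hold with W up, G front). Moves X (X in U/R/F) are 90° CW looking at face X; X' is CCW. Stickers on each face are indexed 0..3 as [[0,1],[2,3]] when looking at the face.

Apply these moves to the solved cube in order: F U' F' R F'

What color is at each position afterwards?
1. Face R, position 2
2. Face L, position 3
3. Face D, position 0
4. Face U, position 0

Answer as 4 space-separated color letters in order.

Answer: B G O W

Derivation:
After move 1 (F): F=GGGG U=WWOO R=WRWR D=RRYY L=OYOY
After move 2 (U'): U=WOWO F=OYGG R=GGWR B=WRBB L=BBOY
After move 3 (F'): F=YGOG U=WOGW R=RGRR D=BYYY L=BOOW
After move 4 (R): R=RRRG U=WGGG F=YYOY D=BBYW B=WROB
After move 5 (F'): F=YYYO U=WGRR R=BRBG D=OWYW L=BGOG
Query 1: R[2] = B
Query 2: L[3] = G
Query 3: D[0] = O
Query 4: U[0] = W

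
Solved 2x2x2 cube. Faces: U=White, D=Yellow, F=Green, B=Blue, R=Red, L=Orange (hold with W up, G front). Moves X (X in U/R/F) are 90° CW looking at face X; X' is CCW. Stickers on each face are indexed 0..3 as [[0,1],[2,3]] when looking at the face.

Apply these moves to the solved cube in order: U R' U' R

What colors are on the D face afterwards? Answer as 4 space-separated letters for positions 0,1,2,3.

After move 1 (U): U=WWWW F=RRGG R=BBRR B=OOBB L=GGOO
After move 2 (R'): R=BRBR U=WBWO F=RWGW D=YRYG B=YOYB
After move 3 (U'): U=BOWW F=GGGW R=RWBR B=BRYB L=YOOO
After move 4 (R): R=BRRW U=BGWW F=GRGG D=YYYB B=WROB
Query: D face = YYYB

Answer: Y Y Y B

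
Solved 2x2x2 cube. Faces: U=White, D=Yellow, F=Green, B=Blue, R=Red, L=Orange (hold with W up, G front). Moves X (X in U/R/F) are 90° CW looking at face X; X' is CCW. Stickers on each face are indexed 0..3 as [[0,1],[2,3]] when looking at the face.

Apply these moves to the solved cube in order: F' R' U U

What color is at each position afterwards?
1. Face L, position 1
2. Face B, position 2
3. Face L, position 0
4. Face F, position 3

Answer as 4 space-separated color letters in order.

Answer: R O R R

Derivation:
After move 1 (F'): F=GGGG U=WWRR R=YRYR D=OOYY L=OWOW
After move 2 (R'): R=RRYY U=WBRB F=GWGR D=OGYG B=YBOB
After move 3 (U): U=RWBB F=RRGR R=YBYY B=OWOB L=GWOW
After move 4 (U): U=BRBW F=YBGR R=OWYY B=GWOB L=RROW
Query 1: L[1] = R
Query 2: B[2] = O
Query 3: L[0] = R
Query 4: F[3] = R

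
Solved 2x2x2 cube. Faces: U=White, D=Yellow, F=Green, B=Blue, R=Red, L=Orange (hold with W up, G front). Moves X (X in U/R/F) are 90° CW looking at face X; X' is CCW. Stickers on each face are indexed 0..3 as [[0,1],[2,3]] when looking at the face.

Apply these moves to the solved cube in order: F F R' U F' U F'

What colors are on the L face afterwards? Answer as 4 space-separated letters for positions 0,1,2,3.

Answer: R W O O

Derivation:
After move 1 (F): F=GGGG U=WWOO R=WRWR D=RRYY L=OYOY
After move 2 (F): F=GGGG U=WWYY R=OROR D=WWYY L=OROR
After move 3 (R'): R=RROO U=WBYB F=GWGY D=WGYG B=YBWB
After move 4 (U): U=YWBB F=RRGY R=YBOO B=ORWB L=GWOR
After move 5 (F'): F=RYRG U=YWYO R=GBWO D=WRYG L=GBOB
After move 6 (U): U=YYOW F=GBRG R=ORWO B=GBWB L=RYOB
After move 7 (F'): F=BGGR U=YYOW R=RRWO D=YBYG L=RWOO
Query: L face = RWOO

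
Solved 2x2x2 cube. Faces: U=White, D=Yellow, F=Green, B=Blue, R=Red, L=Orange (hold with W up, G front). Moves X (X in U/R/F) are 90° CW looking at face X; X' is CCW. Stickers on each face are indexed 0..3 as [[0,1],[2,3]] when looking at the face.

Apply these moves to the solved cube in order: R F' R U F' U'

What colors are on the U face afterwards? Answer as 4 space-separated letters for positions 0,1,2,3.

After move 1 (R): R=RRRR U=WGWG F=GYGY D=YBYB B=WBWB
After move 2 (F'): F=YYGG U=WGRR R=BRYR D=OOYB L=OGOW
After move 3 (R): R=YBRR U=WYRG F=YOGB D=OWYW B=RBGB
After move 4 (U): U=RWGY F=YBGB R=RBRR B=OGGB L=YOOW
After move 5 (F'): F=BBYG U=RWRR R=WBOR D=OWYW L=YYOG
After move 6 (U'): U=WRRR F=YYYG R=BBOR B=WBGB L=OGOG
Query: U face = WRRR

Answer: W R R R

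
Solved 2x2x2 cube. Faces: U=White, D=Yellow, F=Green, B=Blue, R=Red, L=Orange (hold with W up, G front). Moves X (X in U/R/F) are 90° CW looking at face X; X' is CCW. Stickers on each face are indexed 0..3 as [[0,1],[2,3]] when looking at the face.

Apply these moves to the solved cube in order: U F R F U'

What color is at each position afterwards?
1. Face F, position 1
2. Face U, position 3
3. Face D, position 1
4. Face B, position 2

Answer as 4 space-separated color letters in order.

Answer: R Y W W

Derivation:
After move 1 (U): U=WWWW F=RRGG R=BBRR B=OOBB L=GGOO
After move 2 (F): F=GRGR U=WWOG R=WBWR D=RBYY L=GYOY
After move 3 (R): R=WWRB U=WROR F=GBGY D=RBYO B=GOWB
After move 4 (F): F=GGYB U=WRYY R=OWRB D=RWYO L=GROB
After move 5 (U'): U=RYWY F=GRYB R=GGRB B=OWWB L=GOOB
Query 1: F[1] = R
Query 2: U[3] = Y
Query 3: D[1] = W
Query 4: B[2] = W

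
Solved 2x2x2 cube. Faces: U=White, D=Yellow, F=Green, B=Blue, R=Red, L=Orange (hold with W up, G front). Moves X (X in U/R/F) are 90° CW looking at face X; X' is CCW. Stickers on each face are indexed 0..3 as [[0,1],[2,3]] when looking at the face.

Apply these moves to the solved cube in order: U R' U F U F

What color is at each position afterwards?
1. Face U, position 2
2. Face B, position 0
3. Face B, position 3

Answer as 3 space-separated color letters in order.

Answer: R R B

Derivation:
After move 1 (U): U=WWWW F=RRGG R=BBRR B=OOBB L=GGOO
After move 2 (R'): R=BRBR U=WBWO F=RWGW D=YRYG B=YOYB
After move 3 (U): U=WWOB F=BRGW R=YOBR B=GGYB L=RWOO
After move 4 (F): F=GBWR U=WWOW R=OOBR D=BYYG L=RYOR
After move 5 (U): U=OWWW F=OOWR R=GGBR B=RYYB L=GBOR
After move 6 (F): F=WORO U=OWRB R=WGWR D=BGYG L=GBOY
Query 1: U[2] = R
Query 2: B[0] = R
Query 3: B[3] = B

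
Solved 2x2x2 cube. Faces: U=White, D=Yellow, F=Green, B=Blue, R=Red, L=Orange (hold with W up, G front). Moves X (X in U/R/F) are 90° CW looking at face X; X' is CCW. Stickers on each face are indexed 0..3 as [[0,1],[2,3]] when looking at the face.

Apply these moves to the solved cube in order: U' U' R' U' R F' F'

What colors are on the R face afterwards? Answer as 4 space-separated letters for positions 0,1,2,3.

After move 1 (U'): U=WWWW F=OOGG R=GGRR B=RRBB L=BBOO
After move 2 (U'): U=WWWW F=BBGG R=OORR B=GGBB L=RROO
After move 3 (R'): R=OROR U=WBWG F=BWGW D=YBYG B=YGYB
After move 4 (U'): U=BGWW F=RRGW R=BWOR B=ORYB L=YGOO
After move 5 (R): R=OBRW U=BRWW F=RBGG D=YYYO B=WRGB
After move 6 (F'): F=BGRG U=BROR R=YBYW D=GOYO L=YWOW
After move 7 (F'): F=GGBR U=BRYY R=OBGW D=WWYO L=YROO
Query: R face = OBGW

Answer: O B G W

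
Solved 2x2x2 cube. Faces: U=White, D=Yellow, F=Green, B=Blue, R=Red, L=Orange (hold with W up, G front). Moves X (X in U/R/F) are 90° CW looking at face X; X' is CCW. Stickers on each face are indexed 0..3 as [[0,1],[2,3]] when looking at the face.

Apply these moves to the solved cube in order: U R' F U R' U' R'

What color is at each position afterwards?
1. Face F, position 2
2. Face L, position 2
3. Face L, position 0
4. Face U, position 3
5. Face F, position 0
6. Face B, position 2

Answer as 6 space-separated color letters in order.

Answer: W O G O G R

Derivation:
After move 1 (U): U=WWWW F=RRGG R=BBRR B=OOBB L=GGOO
After move 2 (R'): R=BRBR U=WBWO F=RWGW D=YRYG B=YOYB
After move 3 (F): F=GRWW U=WBOG R=WROR D=BBYG L=GYOR
After move 4 (U): U=OWGB F=WRWW R=YOOR B=GYYB L=GROR
After move 5 (R'): R=ORYO U=OYGG F=WWWB D=BRYW B=GYBB
After move 6 (U'): U=YGOG F=GRWB R=WWYO B=ORBB L=GYOR
After move 7 (R'): R=WOWY U=YBOO F=GGWG D=BRYB B=WRRB
Query 1: F[2] = W
Query 2: L[2] = O
Query 3: L[0] = G
Query 4: U[3] = O
Query 5: F[0] = G
Query 6: B[2] = R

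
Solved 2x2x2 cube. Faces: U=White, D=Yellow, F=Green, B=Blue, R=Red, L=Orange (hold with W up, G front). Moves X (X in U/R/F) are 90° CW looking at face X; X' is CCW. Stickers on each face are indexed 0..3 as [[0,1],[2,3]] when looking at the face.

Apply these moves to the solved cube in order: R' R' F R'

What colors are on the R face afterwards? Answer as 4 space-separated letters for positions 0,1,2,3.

Answer: R R W Y

Derivation:
After move 1 (R'): R=RRRR U=WBWB F=GWGW D=YGYG B=YBYB
After move 2 (R'): R=RRRR U=WYWY F=GBGB D=YWYW B=GBGB
After move 3 (F): F=GGBB U=WYOO R=WRYR D=RRYW L=OYOW
After move 4 (R'): R=RRWY U=WGOG F=GYBO D=RGYB B=WBRB
Query: R face = RRWY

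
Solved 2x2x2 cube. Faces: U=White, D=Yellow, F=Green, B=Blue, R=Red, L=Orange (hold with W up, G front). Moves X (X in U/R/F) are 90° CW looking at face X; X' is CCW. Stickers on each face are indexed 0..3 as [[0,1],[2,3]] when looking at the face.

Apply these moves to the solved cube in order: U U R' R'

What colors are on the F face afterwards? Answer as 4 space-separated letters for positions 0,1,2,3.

After move 1 (U): U=WWWW F=RRGG R=BBRR B=OOBB L=GGOO
After move 2 (U): U=WWWW F=BBGG R=OORR B=GGBB L=RROO
After move 3 (R'): R=OROR U=WBWG F=BWGW D=YBYG B=YGYB
After move 4 (R'): R=RROO U=WYWY F=BBGG D=YWYW B=GGBB
Query: F face = BBGG

Answer: B B G G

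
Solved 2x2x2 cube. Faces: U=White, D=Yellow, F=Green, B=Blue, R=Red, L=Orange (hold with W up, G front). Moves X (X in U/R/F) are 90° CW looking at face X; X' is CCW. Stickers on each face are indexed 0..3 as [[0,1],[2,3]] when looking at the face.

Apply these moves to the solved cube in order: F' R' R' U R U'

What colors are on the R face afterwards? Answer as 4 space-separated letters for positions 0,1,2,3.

Answer: R W Y B

Derivation:
After move 1 (F'): F=GGGG U=WWRR R=YRYR D=OOYY L=OWOW
After move 2 (R'): R=RRYY U=WBRB F=GWGR D=OGYG B=YBOB
After move 3 (R'): R=RYRY U=WORY F=GBGB D=OWYR B=GBGB
After move 4 (U): U=RWYO F=RYGB R=GBRY B=OWGB L=GBOW
After move 5 (R): R=RGYB U=RYYB F=RWGR D=OGYO B=OWWB
After move 6 (U'): U=YBRY F=GBGR R=RWYB B=RGWB L=OWOW
Query: R face = RWYB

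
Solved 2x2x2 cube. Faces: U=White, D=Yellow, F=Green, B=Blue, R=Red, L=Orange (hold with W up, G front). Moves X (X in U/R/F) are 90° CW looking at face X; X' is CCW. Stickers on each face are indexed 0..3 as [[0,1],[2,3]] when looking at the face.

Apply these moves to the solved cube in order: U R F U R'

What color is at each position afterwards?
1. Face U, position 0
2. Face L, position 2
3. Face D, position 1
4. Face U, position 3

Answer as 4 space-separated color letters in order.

After move 1 (U): U=WWWW F=RRGG R=BBRR B=OOBB L=GGOO
After move 2 (R): R=RBRB U=WRWG F=RYGY D=YBYO B=WOWB
After move 3 (F): F=GRYY U=WROG R=WBGB D=RRYO L=GYOB
After move 4 (U): U=OWGR F=WBYY R=WOGB B=GYWB L=GROB
After move 5 (R'): R=OBWG U=OWGG F=WWYR D=RBYY B=OYRB
Query 1: U[0] = O
Query 2: L[2] = O
Query 3: D[1] = B
Query 4: U[3] = G

Answer: O O B G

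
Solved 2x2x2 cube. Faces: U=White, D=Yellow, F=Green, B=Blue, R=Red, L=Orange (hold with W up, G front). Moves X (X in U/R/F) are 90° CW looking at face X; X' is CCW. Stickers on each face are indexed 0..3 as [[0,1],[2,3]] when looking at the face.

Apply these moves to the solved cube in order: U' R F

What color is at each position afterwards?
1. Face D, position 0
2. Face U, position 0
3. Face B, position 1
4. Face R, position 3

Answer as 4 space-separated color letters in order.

Answer: R W R G

Derivation:
After move 1 (U'): U=WWWW F=OOGG R=GGRR B=RRBB L=BBOO
After move 2 (R): R=RGRG U=WOWG F=OYGY D=YBYR B=WRWB
After move 3 (F): F=GOYY U=WOOB R=WGGG D=RRYR L=BYOB
Query 1: D[0] = R
Query 2: U[0] = W
Query 3: B[1] = R
Query 4: R[3] = G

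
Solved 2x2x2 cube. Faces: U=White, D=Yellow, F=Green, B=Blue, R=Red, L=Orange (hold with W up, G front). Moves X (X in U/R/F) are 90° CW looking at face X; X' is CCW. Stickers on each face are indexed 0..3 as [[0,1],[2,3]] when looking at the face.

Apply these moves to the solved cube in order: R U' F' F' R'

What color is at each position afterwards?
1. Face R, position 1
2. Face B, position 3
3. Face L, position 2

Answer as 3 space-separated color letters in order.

After move 1 (R): R=RRRR U=WGWG F=GYGY D=YBYB B=WBWB
After move 2 (U'): U=GGWW F=OOGY R=GYRR B=RRWB L=WBOO
After move 3 (F'): F=OYOG U=GGGR R=BYYR D=BOYB L=WWOW
After move 4 (F'): F=YGOO U=GGBY R=OYBR D=WWYB L=WROG
After move 5 (R'): R=YROB U=GWBR F=YGOY D=WGYO B=BRWB
Query 1: R[1] = R
Query 2: B[3] = B
Query 3: L[2] = O

Answer: R B O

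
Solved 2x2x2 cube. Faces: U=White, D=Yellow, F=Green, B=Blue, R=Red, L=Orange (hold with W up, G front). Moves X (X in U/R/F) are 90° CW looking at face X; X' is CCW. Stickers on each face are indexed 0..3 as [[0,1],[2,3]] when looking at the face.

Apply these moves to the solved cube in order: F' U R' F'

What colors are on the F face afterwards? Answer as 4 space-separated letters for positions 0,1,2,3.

Answer: W W Y G

Derivation:
After move 1 (F'): F=GGGG U=WWRR R=YRYR D=OOYY L=OWOW
After move 2 (U): U=RWRW F=YRGG R=BBYR B=OWBB L=GGOW
After move 3 (R'): R=BRBY U=RBRO F=YWGW D=ORYG B=YWOB
After move 4 (F'): F=WWYG U=RBBB R=RROY D=GWYG L=GOOR
Query: F face = WWYG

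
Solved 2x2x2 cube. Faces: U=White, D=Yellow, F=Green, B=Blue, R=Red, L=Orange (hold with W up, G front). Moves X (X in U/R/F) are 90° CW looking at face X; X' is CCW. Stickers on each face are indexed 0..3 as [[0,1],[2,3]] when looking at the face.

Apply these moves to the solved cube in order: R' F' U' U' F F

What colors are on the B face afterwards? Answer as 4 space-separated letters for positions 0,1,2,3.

After move 1 (R'): R=RRRR U=WBWB F=GWGW D=YGYG B=YBYB
After move 2 (F'): F=WWGG U=WBRR R=GRYR D=OOYG L=OBOW
After move 3 (U'): U=BRWR F=OBGG R=WWYR B=GRYB L=YBOW
After move 4 (U'): U=RRBW F=YBGG R=OBYR B=WWYB L=GROW
After move 5 (F): F=GYGB U=RRWR R=BBWR D=YOYG L=GOOO
After move 6 (F): F=GGBY U=RROO R=WBRR D=WBYG L=GYOO
Query: B face = WWYB

Answer: W W Y B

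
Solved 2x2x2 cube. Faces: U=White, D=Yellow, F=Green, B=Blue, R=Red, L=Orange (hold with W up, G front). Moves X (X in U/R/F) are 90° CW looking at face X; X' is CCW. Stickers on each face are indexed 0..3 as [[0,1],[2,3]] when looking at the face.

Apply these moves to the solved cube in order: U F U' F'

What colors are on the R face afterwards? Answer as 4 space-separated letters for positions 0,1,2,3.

Answer: B R R R

Derivation:
After move 1 (U): U=WWWW F=RRGG R=BBRR B=OOBB L=GGOO
After move 2 (F): F=GRGR U=WWOG R=WBWR D=RBYY L=GYOY
After move 3 (U'): U=WGWO F=GYGR R=GRWR B=WBBB L=OOOY
After move 4 (F'): F=YRGG U=WGGW R=BRRR D=OYYY L=OOOW
Query: R face = BRRR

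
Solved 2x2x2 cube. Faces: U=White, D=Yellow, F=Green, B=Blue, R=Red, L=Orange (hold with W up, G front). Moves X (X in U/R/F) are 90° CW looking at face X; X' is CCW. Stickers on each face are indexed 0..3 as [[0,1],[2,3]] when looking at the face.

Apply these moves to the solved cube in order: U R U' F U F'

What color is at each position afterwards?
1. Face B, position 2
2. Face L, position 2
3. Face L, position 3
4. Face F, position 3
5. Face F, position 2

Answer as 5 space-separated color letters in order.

After move 1 (U): U=WWWW F=RRGG R=BBRR B=OOBB L=GGOO
After move 2 (R): R=RBRB U=WRWG F=RYGY D=YBYO B=WOWB
After move 3 (U'): U=RGWW F=GGGY R=RYRB B=RBWB L=WOOO
After move 4 (F): F=GGYG U=RGOO R=WYWB D=RRYO L=WYOB
After move 5 (U): U=OROG F=WYYG R=RBWB B=WYWB L=GGOB
After move 6 (F'): F=YGWY U=ORRW R=RBRB D=GBYO L=GGOO
Query 1: B[2] = W
Query 2: L[2] = O
Query 3: L[3] = O
Query 4: F[3] = Y
Query 5: F[2] = W

Answer: W O O Y W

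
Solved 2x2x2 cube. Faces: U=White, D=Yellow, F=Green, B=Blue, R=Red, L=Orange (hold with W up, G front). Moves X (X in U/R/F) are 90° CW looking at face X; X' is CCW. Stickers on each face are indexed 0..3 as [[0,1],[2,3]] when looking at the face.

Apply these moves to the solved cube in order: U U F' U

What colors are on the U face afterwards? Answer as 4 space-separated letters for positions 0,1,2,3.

After move 1 (U): U=WWWW F=RRGG R=BBRR B=OOBB L=GGOO
After move 2 (U): U=WWWW F=BBGG R=OORR B=GGBB L=RROO
After move 3 (F'): F=BGBG U=WWOR R=YOYR D=ROYY L=RWOW
After move 4 (U): U=OWRW F=YOBG R=GGYR B=RWBB L=BGOW
Query: U face = OWRW

Answer: O W R W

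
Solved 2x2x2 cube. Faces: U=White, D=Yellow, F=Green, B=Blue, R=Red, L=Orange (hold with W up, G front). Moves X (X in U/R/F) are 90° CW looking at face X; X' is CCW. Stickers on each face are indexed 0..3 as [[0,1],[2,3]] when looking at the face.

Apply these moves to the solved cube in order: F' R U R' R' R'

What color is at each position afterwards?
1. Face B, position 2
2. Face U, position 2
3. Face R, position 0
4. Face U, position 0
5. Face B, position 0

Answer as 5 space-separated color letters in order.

Answer: W G R R G

Derivation:
After move 1 (F'): F=GGGG U=WWRR R=YRYR D=OOYY L=OWOW
After move 2 (R): R=YYRR U=WGRG F=GOGY D=OBYB B=RBWB
After move 3 (U): U=RWGG F=YYGY R=RBRR B=OWWB L=GOOW
After move 4 (R'): R=BRRR U=RWGO F=YWGG D=OYYY B=BWBB
After move 5 (R'): R=RRBR U=RBGB F=YWGO D=OWYG B=YWYB
After move 6 (R'): R=RRRB U=RYGY F=YBGB D=OWYO B=GWWB
Query 1: B[2] = W
Query 2: U[2] = G
Query 3: R[0] = R
Query 4: U[0] = R
Query 5: B[0] = G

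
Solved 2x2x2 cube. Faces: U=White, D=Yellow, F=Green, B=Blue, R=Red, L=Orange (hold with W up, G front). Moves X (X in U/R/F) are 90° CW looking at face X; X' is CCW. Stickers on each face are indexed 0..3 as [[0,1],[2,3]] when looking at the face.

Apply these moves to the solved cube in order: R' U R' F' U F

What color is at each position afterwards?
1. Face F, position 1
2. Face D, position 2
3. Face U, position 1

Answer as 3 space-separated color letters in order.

Answer: R Y W

Derivation:
After move 1 (R'): R=RRRR U=WBWB F=GWGW D=YGYG B=YBYB
After move 2 (U): U=WWBB F=RRGW R=YBRR B=OOYB L=GWOO
After move 3 (R'): R=BRYR U=WYBO F=RWGB D=YRYW B=GOGB
After move 4 (F'): F=WBRG U=WYBY R=RRYR D=WOYW L=GOOB
After move 5 (U): U=BWYY F=RRRG R=GOYR B=GOGB L=WBOB
After move 6 (F): F=RRGR U=BWBB R=YOYR D=YGYW L=WWOO
Query 1: F[1] = R
Query 2: D[2] = Y
Query 3: U[1] = W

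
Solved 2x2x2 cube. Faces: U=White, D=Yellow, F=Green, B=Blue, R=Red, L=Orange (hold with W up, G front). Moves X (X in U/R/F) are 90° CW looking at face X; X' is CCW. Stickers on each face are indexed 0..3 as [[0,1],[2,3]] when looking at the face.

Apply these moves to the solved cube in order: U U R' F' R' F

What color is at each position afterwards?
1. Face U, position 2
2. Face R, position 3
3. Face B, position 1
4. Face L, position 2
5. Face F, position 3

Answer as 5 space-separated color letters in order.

Answer: W Y G O B

Derivation:
After move 1 (U): U=WWWW F=RRGG R=BBRR B=OOBB L=GGOO
After move 2 (U): U=WWWW F=BBGG R=OORR B=GGBB L=RROO
After move 3 (R'): R=OROR U=WBWG F=BWGW D=YBYG B=YGYB
After move 4 (F'): F=WWBG U=WBOO R=BRYR D=ROYG L=RGOW
After move 5 (R'): R=RRBY U=WYOY F=WBBO D=RWYG B=GGOB
After move 6 (F): F=BWOB U=WYWG R=ORYY D=BRYG L=RROW
Query 1: U[2] = W
Query 2: R[3] = Y
Query 3: B[1] = G
Query 4: L[2] = O
Query 5: F[3] = B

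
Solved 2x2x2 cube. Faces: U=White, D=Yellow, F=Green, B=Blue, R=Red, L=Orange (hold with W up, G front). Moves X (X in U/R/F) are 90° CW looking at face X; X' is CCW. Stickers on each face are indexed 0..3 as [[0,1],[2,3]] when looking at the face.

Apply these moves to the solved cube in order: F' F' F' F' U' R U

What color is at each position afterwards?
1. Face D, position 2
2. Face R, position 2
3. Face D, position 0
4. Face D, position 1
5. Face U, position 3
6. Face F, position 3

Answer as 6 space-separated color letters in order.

Answer: Y R Y B O Y

Derivation:
After move 1 (F'): F=GGGG U=WWRR R=YRYR D=OOYY L=OWOW
After move 2 (F'): F=GGGG U=WWYY R=OROR D=WWYY L=OROR
After move 3 (F'): F=GGGG U=WWOO R=WRWR D=RRYY L=OYOY
After move 4 (F'): F=GGGG U=WWWW R=RRRR D=YYYY L=OOOO
After move 5 (U'): U=WWWW F=OOGG R=GGRR B=RRBB L=BBOO
After move 6 (R): R=RGRG U=WOWG F=OYGY D=YBYR B=WRWB
After move 7 (U): U=WWGO F=RGGY R=WRRG B=BBWB L=OYOO
Query 1: D[2] = Y
Query 2: R[2] = R
Query 3: D[0] = Y
Query 4: D[1] = B
Query 5: U[3] = O
Query 6: F[3] = Y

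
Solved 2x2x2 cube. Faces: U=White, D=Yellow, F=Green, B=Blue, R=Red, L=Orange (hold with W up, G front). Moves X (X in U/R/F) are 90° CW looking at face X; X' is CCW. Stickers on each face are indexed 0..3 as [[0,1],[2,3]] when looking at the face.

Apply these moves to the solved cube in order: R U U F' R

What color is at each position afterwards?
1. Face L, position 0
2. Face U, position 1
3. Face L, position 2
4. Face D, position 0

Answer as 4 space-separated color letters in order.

After move 1 (R): R=RRRR U=WGWG F=GYGY D=YBYB B=WBWB
After move 2 (U): U=WWGG F=RRGY R=WBRR B=OOWB L=GYOO
After move 3 (U): U=GWGW F=WBGY R=OORR B=GYWB L=RROO
After move 4 (F'): F=BYWG U=GWOR R=BOYR D=ROYB L=RWOG
After move 5 (R): R=YBRO U=GYOG F=BOWB D=RWYG B=RYWB
Query 1: L[0] = R
Query 2: U[1] = Y
Query 3: L[2] = O
Query 4: D[0] = R

Answer: R Y O R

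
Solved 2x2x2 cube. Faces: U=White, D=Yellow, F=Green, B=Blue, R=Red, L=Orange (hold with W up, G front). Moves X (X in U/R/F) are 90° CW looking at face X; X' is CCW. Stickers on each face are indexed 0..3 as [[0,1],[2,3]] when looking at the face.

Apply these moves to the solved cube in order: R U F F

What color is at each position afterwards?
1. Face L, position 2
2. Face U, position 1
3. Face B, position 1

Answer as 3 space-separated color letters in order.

Answer: O W O

Derivation:
After move 1 (R): R=RRRR U=WGWG F=GYGY D=YBYB B=WBWB
After move 2 (U): U=WWGG F=RRGY R=WBRR B=OOWB L=GYOO
After move 3 (F): F=GRYR U=WWOY R=GBGR D=RWYB L=GYOB
After move 4 (F): F=YGRR U=WWBY R=OBYR D=GGYB L=GROW
Query 1: L[2] = O
Query 2: U[1] = W
Query 3: B[1] = O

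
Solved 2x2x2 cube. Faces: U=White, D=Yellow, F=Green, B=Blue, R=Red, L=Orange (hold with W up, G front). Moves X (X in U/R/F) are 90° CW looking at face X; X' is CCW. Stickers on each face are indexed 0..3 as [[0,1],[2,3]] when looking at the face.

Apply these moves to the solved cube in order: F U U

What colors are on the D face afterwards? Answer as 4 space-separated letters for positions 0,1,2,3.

After move 1 (F): F=GGGG U=WWOO R=WRWR D=RRYY L=OYOY
After move 2 (U): U=OWOW F=WRGG R=BBWR B=OYBB L=GGOY
After move 3 (U): U=OOWW F=BBGG R=OYWR B=GGBB L=WROY
Query: D face = RRYY

Answer: R R Y Y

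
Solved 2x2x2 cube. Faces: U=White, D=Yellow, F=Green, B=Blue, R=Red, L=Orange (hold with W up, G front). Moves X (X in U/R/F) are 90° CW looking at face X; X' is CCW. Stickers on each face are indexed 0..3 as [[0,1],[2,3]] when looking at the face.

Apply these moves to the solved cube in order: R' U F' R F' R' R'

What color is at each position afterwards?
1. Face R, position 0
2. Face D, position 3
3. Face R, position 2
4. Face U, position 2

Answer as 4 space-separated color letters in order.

Answer: B R G Y

Derivation:
After move 1 (R'): R=RRRR U=WBWB F=GWGW D=YGYG B=YBYB
After move 2 (U): U=WWBB F=RRGW R=YBRR B=OOYB L=GWOO
After move 3 (F'): F=RWRG U=WWYR R=GBYR D=WOYG L=GBOB
After move 4 (R): R=YGRB U=WWYG F=RORG D=WYYO B=ROWB
After move 5 (F'): F=OGRR U=WWYR R=YGWB D=BBYO L=GGOY
After move 6 (R'): R=GBYW U=WWYR F=OWRR D=BGYR B=OOBB
After move 7 (R'): R=BWGY U=WBYO F=OWRR D=BWYR B=ROGB
Query 1: R[0] = B
Query 2: D[3] = R
Query 3: R[2] = G
Query 4: U[2] = Y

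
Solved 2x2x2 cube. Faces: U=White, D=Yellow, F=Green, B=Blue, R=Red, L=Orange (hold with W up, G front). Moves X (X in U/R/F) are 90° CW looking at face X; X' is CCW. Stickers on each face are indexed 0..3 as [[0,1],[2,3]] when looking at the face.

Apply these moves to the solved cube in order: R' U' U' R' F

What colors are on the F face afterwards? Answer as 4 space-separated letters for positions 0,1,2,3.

Answer: G Y W W

Derivation:
After move 1 (R'): R=RRRR U=WBWB F=GWGW D=YGYG B=YBYB
After move 2 (U'): U=BBWW F=OOGW R=GWRR B=RRYB L=YBOO
After move 3 (U'): U=BWBW F=YBGW R=OORR B=GWYB L=RROO
After move 4 (R'): R=OROR U=BYBG F=YWGW D=YBYW B=GWGB
After move 5 (F): F=GYWW U=BYOR R=BRGR D=OOYW L=RYOB
Query: F face = GYWW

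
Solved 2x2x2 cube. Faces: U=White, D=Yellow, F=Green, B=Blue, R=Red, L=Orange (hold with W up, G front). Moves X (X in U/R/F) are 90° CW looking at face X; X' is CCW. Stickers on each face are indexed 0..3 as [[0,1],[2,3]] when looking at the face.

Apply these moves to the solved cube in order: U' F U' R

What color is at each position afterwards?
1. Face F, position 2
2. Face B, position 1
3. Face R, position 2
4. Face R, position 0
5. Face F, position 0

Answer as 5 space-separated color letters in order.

Answer: G G R W B

Derivation:
After move 1 (U'): U=WWWW F=OOGG R=GGRR B=RRBB L=BBOO
After move 2 (F): F=GOGO U=WWOB R=WGWR D=RGYY L=BYOY
After move 3 (U'): U=WBWO F=BYGO R=GOWR B=WGBB L=RROY
After move 4 (R): R=WGRO U=WYWO F=BGGY D=RBYW B=OGBB
Query 1: F[2] = G
Query 2: B[1] = G
Query 3: R[2] = R
Query 4: R[0] = W
Query 5: F[0] = B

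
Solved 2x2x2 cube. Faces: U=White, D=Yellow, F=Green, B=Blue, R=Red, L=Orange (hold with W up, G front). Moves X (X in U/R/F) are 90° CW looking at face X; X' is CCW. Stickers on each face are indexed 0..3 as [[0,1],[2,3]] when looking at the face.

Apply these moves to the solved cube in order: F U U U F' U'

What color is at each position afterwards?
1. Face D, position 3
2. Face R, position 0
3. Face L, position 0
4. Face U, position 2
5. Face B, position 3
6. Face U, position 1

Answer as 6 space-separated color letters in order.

Answer: Y Y W W B W

Derivation:
After move 1 (F): F=GGGG U=WWOO R=WRWR D=RRYY L=OYOY
After move 2 (U): U=OWOW F=WRGG R=BBWR B=OYBB L=GGOY
After move 3 (U): U=OOWW F=BBGG R=OYWR B=GGBB L=WROY
After move 4 (U): U=WOWO F=OYGG R=GGWR B=WRBB L=BBOY
After move 5 (F'): F=YGOG U=WOGW R=RGRR D=BYYY L=BOOW
After move 6 (U'): U=OWWG F=BOOG R=YGRR B=RGBB L=WROW
Query 1: D[3] = Y
Query 2: R[0] = Y
Query 3: L[0] = W
Query 4: U[2] = W
Query 5: B[3] = B
Query 6: U[1] = W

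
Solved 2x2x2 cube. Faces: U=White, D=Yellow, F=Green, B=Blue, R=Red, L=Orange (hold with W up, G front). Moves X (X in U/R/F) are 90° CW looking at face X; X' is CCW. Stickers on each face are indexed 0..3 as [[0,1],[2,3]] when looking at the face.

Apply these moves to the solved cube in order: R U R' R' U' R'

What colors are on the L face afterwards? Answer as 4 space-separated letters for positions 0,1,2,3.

After move 1 (R): R=RRRR U=WGWG F=GYGY D=YBYB B=WBWB
After move 2 (U): U=WWGG F=RRGY R=WBRR B=OOWB L=GYOO
After move 3 (R'): R=BRWR U=WWGO F=RWGG D=YRYY B=BOBB
After move 4 (R'): R=RRBW U=WBGB F=RWGO D=YWYG B=YORB
After move 5 (U'): U=BBWG F=GYGO R=RWBW B=RRRB L=YOOO
After move 6 (R'): R=WWRB U=BRWR F=GBGG D=YYYO B=GRWB
Query: L face = YOOO

Answer: Y O O O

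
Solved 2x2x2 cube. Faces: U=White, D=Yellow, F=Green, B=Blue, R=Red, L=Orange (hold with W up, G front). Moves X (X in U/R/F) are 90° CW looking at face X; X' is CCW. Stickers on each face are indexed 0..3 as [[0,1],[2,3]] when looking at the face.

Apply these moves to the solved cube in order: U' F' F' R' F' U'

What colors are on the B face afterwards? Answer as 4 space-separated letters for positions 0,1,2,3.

Answer: G R W B

Derivation:
After move 1 (U'): U=WWWW F=OOGG R=GGRR B=RRBB L=BBOO
After move 2 (F'): F=OGOG U=WWGR R=YGYR D=BOYY L=BWOW
After move 3 (F'): F=GGOO U=WWYY R=OGBR D=WWYY L=BROG
After move 4 (R'): R=GROB U=WBYR F=GWOY D=WGYO B=YRWB
After move 5 (F'): F=WYGO U=WBGO R=GRWB D=RGYO L=BROY
After move 6 (U'): U=BOWG F=BRGO R=WYWB B=GRWB L=YROY
Query: B face = GRWB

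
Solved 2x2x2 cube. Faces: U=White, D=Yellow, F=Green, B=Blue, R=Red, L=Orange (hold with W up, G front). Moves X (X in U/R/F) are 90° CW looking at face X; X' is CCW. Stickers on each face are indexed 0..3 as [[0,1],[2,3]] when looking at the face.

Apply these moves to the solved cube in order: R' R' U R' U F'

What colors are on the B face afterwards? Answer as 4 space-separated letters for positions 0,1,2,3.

After move 1 (R'): R=RRRR U=WBWB F=GWGW D=YGYG B=YBYB
After move 2 (R'): R=RRRR U=WYWY F=GBGB D=YWYW B=GBGB
After move 3 (U): U=WWYY F=RRGB R=GBRR B=OOGB L=GBOO
After move 4 (R'): R=BRGR U=WGYO F=RWGY D=YRYB B=WOWB
After move 5 (U): U=YWOG F=BRGY R=WOGR B=GBWB L=RWOO
After move 6 (F'): F=RYBG U=YWWG R=ROYR D=WOYB L=RGOO
Query: B face = GBWB

Answer: G B W B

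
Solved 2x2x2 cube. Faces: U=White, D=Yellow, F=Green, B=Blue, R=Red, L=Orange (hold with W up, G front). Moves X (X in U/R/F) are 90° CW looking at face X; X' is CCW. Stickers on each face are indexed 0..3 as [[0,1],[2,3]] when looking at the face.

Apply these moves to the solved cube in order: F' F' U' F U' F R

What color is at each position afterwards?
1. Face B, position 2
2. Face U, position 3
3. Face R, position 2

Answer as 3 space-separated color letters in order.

Answer: B W R

Derivation:
After move 1 (F'): F=GGGG U=WWRR R=YRYR D=OOYY L=OWOW
After move 2 (F'): F=GGGG U=WWYY R=OROR D=WWYY L=OROR
After move 3 (U'): U=WYWY F=ORGG R=GGOR B=ORBB L=BBOR
After move 4 (F): F=GOGR U=WYRB R=WGYR D=OGYY L=BWOW
After move 5 (U'): U=YBWR F=BWGR R=GOYR B=WGBB L=OROW
After move 6 (F): F=GBRW U=YBWR R=WORR D=YGYY L=OOOG
After move 7 (R): R=RWRO U=YBWW F=GGRY D=YBYW B=RGBB
Query 1: B[2] = B
Query 2: U[3] = W
Query 3: R[2] = R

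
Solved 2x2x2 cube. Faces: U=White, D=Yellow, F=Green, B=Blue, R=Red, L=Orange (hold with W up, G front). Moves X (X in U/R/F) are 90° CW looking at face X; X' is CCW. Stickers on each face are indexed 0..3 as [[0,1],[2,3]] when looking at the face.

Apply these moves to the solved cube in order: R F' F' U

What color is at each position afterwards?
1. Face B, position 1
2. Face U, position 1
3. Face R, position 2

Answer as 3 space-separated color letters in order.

After move 1 (R): R=RRRR U=WGWG F=GYGY D=YBYB B=WBWB
After move 2 (F'): F=YYGG U=WGRR R=BRYR D=OOYB L=OGOW
After move 3 (F'): F=YGYG U=WGBY R=OROR D=GWYB L=OROR
After move 4 (U): U=BWYG F=ORYG R=WBOR B=ORWB L=YGOR
Query 1: B[1] = R
Query 2: U[1] = W
Query 3: R[2] = O

Answer: R W O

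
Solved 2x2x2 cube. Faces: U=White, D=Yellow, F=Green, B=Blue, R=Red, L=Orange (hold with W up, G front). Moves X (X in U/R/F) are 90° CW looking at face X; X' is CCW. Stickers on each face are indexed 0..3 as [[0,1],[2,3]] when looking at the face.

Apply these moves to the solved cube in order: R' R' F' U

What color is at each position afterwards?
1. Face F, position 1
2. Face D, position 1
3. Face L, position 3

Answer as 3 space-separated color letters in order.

After move 1 (R'): R=RRRR U=WBWB F=GWGW D=YGYG B=YBYB
After move 2 (R'): R=RRRR U=WYWY F=GBGB D=YWYW B=GBGB
After move 3 (F'): F=BBGG U=WYRR R=WRYR D=OOYW L=OYOW
After move 4 (U): U=RWRY F=WRGG R=GBYR B=OYGB L=BBOW
Query 1: F[1] = R
Query 2: D[1] = O
Query 3: L[3] = W

Answer: R O W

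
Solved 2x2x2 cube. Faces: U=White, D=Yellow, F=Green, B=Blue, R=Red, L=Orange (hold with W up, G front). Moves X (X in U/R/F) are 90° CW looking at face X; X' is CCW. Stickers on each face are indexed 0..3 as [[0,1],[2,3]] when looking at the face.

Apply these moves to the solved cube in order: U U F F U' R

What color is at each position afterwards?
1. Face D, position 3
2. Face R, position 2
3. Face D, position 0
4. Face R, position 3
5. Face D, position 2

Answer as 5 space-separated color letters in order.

After move 1 (U): U=WWWW F=RRGG R=BBRR B=OOBB L=GGOO
After move 2 (U): U=WWWW F=BBGG R=OORR B=GGBB L=RROO
After move 3 (F): F=GBGB U=WWOR R=WOWR D=ROYY L=RYOY
After move 4 (F): F=GGBB U=WWYY R=OORR D=WWYY L=RROO
After move 5 (U'): U=WYWY F=RRBB R=GGRR B=OOBB L=GGOO
After move 6 (R): R=RGRG U=WRWB F=RWBY D=WBYO B=YOYB
Query 1: D[3] = O
Query 2: R[2] = R
Query 3: D[0] = W
Query 4: R[3] = G
Query 5: D[2] = Y

Answer: O R W G Y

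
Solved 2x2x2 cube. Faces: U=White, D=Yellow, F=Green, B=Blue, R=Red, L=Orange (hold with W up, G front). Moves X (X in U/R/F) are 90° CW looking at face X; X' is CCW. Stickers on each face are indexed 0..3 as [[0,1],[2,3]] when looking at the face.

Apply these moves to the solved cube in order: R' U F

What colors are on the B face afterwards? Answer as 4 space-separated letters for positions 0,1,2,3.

After move 1 (R'): R=RRRR U=WBWB F=GWGW D=YGYG B=YBYB
After move 2 (U): U=WWBB F=RRGW R=YBRR B=OOYB L=GWOO
After move 3 (F): F=GRWR U=WWOW R=BBBR D=RYYG L=GYOG
Query: B face = OOYB

Answer: O O Y B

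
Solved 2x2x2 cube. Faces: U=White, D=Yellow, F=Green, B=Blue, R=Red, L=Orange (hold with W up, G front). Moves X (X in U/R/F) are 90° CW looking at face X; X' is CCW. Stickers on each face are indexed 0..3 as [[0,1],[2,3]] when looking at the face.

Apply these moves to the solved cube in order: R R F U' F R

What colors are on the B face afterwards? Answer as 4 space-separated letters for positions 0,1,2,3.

Answer: B R O B

Derivation:
After move 1 (R): R=RRRR U=WGWG F=GYGY D=YBYB B=WBWB
After move 2 (R): R=RRRR U=WYWY F=GBGB D=YWYW B=GBGB
After move 3 (F): F=GGBB U=WYOO R=WRYR D=RRYW L=OYOW
After move 4 (U'): U=YOWO F=OYBB R=GGYR B=WRGB L=GBOW
After move 5 (F): F=BOBY U=YOWB R=WGOR D=YGYW L=GROR
After move 6 (R): R=OWRG U=YOWY F=BGBW D=YGYW B=BROB
Query: B face = BROB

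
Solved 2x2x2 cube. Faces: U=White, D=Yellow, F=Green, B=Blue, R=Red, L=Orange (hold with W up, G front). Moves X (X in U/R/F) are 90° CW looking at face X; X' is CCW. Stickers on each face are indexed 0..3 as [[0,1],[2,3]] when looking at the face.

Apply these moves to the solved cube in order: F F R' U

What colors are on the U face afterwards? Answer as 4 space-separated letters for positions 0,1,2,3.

After move 1 (F): F=GGGG U=WWOO R=WRWR D=RRYY L=OYOY
After move 2 (F): F=GGGG U=WWYY R=OROR D=WWYY L=OROR
After move 3 (R'): R=RROO U=WBYB F=GWGY D=WGYG B=YBWB
After move 4 (U): U=YWBB F=RRGY R=YBOO B=ORWB L=GWOR
Query: U face = YWBB

Answer: Y W B B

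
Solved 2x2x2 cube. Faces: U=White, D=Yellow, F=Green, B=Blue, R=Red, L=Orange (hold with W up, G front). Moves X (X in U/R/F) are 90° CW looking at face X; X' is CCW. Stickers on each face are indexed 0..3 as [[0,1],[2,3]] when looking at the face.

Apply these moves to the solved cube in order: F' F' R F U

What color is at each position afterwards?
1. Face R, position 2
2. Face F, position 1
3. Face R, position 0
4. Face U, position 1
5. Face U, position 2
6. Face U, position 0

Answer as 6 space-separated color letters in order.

After move 1 (F'): F=GGGG U=WWRR R=YRYR D=OOYY L=OWOW
After move 2 (F'): F=GGGG U=WWYY R=OROR D=WWYY L=OROR
After move 3 (R): R=OORR U=WGYG F=GWGY D=WBYB B=YBWB
After move 4 (F): F=GGYW U=WGRR R=YOGR D=ROYB L=OWOB
After move 5 (U): U=RWRG F=YOYW R=YBGR B=OWWB L=GGOB
Query 1: R[2] = G
Query 2: F[1] = O
Query 3: R[0] = Y
Query 4: U[1] = W
Query 5: U[2] = R
Query 6: U[0] = R

Answer: G O Y W R R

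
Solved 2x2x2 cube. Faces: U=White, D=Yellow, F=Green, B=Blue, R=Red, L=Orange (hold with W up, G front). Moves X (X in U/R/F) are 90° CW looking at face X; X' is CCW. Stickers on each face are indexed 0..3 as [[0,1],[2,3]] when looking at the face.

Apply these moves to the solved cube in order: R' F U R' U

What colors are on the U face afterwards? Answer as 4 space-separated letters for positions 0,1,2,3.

After move 1 (R'): R=RRRR U=WBWB F=GWGW D=YGYG B=YBYB
After move 2 (F): F=GGWW U=WBOO R=WRBR D=RRYG L=OYOG
After move 3 (U): U=OWOB F=WRWW R=YBBR B=OYYB L=GGOG
After move 4 (R'): R=BRYB U=OYOO F=WWWB D=RRYW B=GYRB
After move 5 (U): U=OOOY F=BRWB R=GYYB B=GGRB L=WWOG
Query: U face = OOOY

Answer: O O O Y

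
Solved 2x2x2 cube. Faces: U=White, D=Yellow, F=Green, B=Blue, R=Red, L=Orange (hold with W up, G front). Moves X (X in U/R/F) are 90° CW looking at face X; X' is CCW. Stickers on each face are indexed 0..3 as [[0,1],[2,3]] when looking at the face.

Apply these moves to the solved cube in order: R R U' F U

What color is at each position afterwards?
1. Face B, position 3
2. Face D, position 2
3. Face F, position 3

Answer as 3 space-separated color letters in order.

Answer: B Y O

Derivation:
After move 1 (R): R=RRRR U=WGWG F=GYGY D=YBYB B=WBWB
After move 2 (R): R=RRRR U=WYWY F=GBGB D=YWYW B=GBGB
After move 3 (U'): U=YYWW F=OOGB R=GBRR B=RRGB L=GBOO
After move 4 (F): F=GOBO U=YYOB R=WBWR D=RGYW L=GYOW
After move 5 (U): U=OYBY F=WBBO R=RRWR B=GYGB L=GOOW
Query 1: B[3] = B
Query 2: D[2] = Y
Query 3: F[3] = O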